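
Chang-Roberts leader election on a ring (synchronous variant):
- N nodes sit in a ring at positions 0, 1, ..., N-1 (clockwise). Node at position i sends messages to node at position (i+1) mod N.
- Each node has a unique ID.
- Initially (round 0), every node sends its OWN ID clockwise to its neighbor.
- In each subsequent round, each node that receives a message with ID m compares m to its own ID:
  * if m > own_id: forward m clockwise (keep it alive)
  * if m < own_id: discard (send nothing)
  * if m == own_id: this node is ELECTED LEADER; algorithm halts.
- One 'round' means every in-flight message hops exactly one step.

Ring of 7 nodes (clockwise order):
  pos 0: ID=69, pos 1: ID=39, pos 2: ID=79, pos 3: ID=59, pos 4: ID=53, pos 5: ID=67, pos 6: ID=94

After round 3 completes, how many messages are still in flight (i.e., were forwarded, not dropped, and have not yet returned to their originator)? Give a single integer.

Answer: 2

Derivation:
Round 1: pos1(id39) recv 69: fwd; pos2(id79) recv 39: drop; pos3(id59) recv 79: fwd; pos4(id53) recv 59: fwd; pos5(id67) recv 53: drop; pos6(id94) recv 67: drop; pos0(id69) recv 94: fwd
Round 2: pos2(id79) recv 69: drop; pos4(id53) recv 79: fwd; pos5(id67) recv 59: drop; pos1(id39) recv 94: fwd
Round 3: pos5(id67) recv 79: fwd; pos2(id79) recv 94: fwd
After round 3: 2 messages still in flight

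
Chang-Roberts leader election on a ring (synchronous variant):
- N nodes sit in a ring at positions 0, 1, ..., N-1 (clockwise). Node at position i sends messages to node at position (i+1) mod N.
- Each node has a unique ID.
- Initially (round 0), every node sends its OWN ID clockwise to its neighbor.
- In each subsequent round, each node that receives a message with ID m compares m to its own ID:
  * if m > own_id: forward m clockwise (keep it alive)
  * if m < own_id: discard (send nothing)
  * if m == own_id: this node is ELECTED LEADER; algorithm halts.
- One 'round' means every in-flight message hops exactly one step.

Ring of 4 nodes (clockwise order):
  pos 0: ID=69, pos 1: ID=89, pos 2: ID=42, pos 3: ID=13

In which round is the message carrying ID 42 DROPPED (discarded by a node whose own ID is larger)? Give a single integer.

Answer: 2

Derivation:
Round 1: pos1(id89) recv 69: drop; pos2(id42) recv 89: fwd; pos3(id13) recv 42: fwd; pos0(id69) recv 13: drop
Round 2: pos3(id13) recv 89: fwd; pos0(id69) recv 42: drop
Round 3: pos0(id69) recv 89: fwd
Round 4: pos1(id89) recv 89: ELECTED
Message ID 42 originates at pos 2; dropped at pos 0 in round 2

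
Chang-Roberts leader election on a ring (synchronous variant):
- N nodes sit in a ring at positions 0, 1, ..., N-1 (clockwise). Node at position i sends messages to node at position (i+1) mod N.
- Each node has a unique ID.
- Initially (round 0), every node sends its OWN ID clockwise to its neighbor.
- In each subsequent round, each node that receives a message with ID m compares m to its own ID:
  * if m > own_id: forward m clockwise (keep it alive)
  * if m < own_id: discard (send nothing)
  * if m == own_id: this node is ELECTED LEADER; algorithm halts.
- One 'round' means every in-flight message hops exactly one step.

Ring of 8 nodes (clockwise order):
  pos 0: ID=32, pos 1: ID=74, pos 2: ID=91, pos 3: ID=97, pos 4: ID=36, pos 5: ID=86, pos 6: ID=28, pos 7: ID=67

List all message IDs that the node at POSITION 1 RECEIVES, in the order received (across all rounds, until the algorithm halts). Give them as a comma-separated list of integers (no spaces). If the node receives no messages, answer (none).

Round 1: pos1(id74) recv 32: drop; pos2(id91) recv 74: drop; pos3(id97) recv 91: drop; pos4(id36) recv 97: fwd; pos5(id86) recv 36: drop; pos6(id28) recv 86: fwd; pos7(id67) recv 28: drop; pos0(id32) recv 67: fwd
Round 2: pos5(id86) recv 97: fwd; pos7(id67) recv 86: fwd; pos1(id74) recv 67: drop
Round 3: pos6(id28) recv 97: fwd; pos0(id32) recv 86: fwd
Round 4: pos7(id67) recv 97: fwd; pos1(id74) recv 86: fwd
Round 5: pos0(id32) recv 97: fwd; pos2(id91) recv 86: drop
Round 6: pos1(id74) recv 97: fwd
Round 7: pos2(id91) recv 97: fwd
Round 8: pos3(id97) recv 97: ELECTED

Answer: 32,67,86,97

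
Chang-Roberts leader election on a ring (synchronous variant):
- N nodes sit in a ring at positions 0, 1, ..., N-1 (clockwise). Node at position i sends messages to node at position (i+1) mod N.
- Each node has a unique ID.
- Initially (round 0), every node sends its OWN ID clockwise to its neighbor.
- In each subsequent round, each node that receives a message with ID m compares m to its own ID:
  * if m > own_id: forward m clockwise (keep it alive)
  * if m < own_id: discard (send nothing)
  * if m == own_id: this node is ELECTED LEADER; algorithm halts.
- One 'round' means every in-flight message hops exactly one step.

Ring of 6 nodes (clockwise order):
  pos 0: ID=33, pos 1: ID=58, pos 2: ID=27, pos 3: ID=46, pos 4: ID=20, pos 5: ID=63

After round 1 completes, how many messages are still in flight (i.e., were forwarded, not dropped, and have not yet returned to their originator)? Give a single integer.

Round 1: pos1(id58) recv 33: drop; pos2(id27) recv 58: fwd; pos3(id46) recv 27: drop; pos4(id20) recv 46: fwd; pos5(id63) recv 20: drop; pos0(id33) recv 63: fwd
After round 1: 3 messages still in flight

Answer: 3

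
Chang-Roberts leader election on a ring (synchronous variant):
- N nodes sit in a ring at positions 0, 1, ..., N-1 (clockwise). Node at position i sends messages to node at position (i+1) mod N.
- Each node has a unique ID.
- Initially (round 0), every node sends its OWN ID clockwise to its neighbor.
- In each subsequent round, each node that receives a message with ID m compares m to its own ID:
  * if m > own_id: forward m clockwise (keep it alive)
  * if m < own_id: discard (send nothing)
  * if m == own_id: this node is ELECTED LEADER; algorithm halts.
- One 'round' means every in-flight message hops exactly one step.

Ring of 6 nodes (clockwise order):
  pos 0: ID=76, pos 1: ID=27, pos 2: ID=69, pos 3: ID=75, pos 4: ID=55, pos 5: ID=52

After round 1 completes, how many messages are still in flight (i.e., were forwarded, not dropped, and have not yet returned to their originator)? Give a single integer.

Answer: 3

Derivation:
Round 1: pos1(id27) recv 76: fwd; pos2(id69) recv 27: drop; pos3(id75) recv 69: drop; pos4(id55) recv 75: fwd; pos5(id52) recv 55: fwd; pos0(id76) recv 52: drop
After round 1: 3 messages still in flight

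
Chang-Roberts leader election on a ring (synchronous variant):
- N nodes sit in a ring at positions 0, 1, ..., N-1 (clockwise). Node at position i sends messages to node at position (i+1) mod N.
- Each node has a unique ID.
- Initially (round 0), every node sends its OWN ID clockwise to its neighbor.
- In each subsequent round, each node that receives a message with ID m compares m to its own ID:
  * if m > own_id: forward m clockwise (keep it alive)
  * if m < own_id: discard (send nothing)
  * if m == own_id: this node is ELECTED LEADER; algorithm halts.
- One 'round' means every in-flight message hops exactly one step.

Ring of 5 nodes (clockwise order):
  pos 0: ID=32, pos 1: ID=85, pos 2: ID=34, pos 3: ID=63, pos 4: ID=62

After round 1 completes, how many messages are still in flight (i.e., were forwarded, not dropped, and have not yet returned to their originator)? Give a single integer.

Answer: 3

Derivation:
Round 1: pos1(id85) recv 32: drop; pos2(id34) recv 85: fwd; pos3(id63) recv 34: drop; pos4(id62) recv 63: fwd; pos0(id32) recv 62: fwd
After round 1: 3 messages still in flight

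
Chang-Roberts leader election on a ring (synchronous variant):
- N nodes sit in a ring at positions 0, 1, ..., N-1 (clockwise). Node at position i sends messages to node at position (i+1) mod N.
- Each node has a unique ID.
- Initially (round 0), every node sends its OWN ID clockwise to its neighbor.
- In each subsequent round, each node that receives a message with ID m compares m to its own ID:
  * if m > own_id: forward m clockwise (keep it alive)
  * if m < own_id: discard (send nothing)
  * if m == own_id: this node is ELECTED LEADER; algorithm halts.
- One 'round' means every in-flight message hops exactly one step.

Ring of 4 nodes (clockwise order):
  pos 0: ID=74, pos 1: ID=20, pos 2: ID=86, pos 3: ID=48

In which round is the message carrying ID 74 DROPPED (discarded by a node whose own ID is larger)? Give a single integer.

Round 1: pos1(id20) recv 74: fwd; pos2(id86) recv 20: drop; pos3(id48) recv 86: fwd; pos0(id74) recv 48: drop
Round 2: pos2(id86) recv 74: drop; pos0(id74) recv 86: fwd
Round 3: pos1(id20) recv 86: fwd
Round 4: pos2(id86) recv 86: ELECTED
Message ID 74 originates at pos 0; dropped at pos 2 in round 2

Answer: 2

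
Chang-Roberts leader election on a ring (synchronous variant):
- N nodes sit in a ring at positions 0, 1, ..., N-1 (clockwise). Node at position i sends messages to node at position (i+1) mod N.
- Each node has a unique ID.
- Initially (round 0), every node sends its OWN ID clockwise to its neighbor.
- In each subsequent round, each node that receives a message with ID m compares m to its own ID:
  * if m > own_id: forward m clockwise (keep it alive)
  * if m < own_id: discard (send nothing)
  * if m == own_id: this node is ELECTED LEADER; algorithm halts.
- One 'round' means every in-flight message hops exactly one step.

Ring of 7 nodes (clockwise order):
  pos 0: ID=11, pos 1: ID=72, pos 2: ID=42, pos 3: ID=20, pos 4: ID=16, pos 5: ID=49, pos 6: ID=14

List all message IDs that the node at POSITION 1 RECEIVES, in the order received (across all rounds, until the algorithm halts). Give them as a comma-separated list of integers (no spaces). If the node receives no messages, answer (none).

Answer: 11,14,49,72

Derivation:
Round 1: pos1(id72) recv 11: drop; pos2(id42) recv 72: fwd; pos3(id20) recv 42: fwd; pos4(id16) recv 20: fwd; pos5(id49) recv 16: drop; pos6(id14) recv 49: fwd; pos0(id11) recv 14: fwd
Round 2: pos3(id20) recv 72: fwd; pos4(id16) recv 42: fwd; pos5(id49) recv 20: drop; pos0(id11) recv 49: fwd; pos1(id72) recv 14: drop
Round 3: pos4(id16) recv 72: fwd; pos5(id49) recv 42: drop; pos1(id72) recv 49: drop
Round 4: pos5(id49) recv 72: fwd
Round 5: pos6(id14) recv 72: fwd
Round 6: pos0(id11) recv 72: fwd
Round 7: pos1(id72) recv 72: ELECTED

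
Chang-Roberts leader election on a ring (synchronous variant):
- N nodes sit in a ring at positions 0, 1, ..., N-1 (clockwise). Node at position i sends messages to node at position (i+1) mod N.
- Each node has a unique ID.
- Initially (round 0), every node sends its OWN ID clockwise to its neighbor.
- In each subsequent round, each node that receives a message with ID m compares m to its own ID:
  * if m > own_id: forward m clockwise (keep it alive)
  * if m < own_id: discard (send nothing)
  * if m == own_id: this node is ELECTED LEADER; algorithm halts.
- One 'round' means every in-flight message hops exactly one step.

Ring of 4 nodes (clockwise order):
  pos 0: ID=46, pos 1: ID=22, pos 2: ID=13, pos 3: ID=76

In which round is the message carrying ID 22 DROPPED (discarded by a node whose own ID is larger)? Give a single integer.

Answer: 2

Derivation:
Round 1: pos1(id22) recv 46: fwd; pos2(id13) recv 22: fwd; pos3(id76) recv 13: drop; pos0(id46) recv 76: fwd
Round 2: pos2(id13) recv 46: fwd; pos3(id76) recv 22: drop; pos1(id22) recv 76: fwd
Round 3: pos3(id76) recv 46: drop; pos2(id13) recv 76: fwd
Round 4: pos3(id76) recv 76: ELECTED
Message ID 22 originates at pos 1; dropped at pos 3 in round 2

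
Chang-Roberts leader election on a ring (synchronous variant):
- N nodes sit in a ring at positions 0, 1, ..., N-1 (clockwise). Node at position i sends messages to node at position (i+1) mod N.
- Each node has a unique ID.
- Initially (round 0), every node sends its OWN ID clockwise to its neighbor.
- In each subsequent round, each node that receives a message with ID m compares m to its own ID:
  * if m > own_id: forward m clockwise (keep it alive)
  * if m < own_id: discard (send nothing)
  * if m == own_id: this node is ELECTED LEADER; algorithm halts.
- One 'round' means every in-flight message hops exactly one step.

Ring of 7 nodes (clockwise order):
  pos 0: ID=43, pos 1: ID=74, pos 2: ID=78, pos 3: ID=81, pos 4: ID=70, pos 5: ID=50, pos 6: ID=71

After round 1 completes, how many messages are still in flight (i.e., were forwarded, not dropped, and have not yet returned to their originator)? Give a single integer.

Round 1: pos1(id74) recv 43: drop; pos2(id78) recv 74: drop; pos3(id81) recv 78: drop; pos4(id70) recv 81: fwd; pos5(id50) recv 70: fwd; pos6(id71) recv 50: drop; pos0(id43) recv 71: fwd
After round 1: 3 messages still in flight

Answer: 3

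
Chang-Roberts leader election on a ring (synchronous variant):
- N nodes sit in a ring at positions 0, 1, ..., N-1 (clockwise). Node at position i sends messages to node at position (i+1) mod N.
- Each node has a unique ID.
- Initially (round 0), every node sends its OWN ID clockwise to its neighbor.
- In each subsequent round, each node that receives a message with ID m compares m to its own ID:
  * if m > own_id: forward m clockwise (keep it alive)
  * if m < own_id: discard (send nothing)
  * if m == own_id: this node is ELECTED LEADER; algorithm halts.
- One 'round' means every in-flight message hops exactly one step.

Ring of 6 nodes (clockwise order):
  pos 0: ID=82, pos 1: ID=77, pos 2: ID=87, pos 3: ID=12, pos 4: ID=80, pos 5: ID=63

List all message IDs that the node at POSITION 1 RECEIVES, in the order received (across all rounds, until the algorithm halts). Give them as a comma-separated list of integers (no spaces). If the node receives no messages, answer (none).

Round 1: pos1(id77) recv 82: fwd; pos2(id87) recv 77: drop; pos3(id12) recv 87: fwd; pos4(id80) recv 12: drop; pos5(id63) recv 80: fwd; pos0(id82) recv 63: drop
Round 2: pos2(id87) recv 82: drop; pos4(id80) recv 87: fwd; pos0(id82) recv 80: drop
Round 3: pos5(id63) recv 87: fwd
Round 4: pos0(id82) recv 87: fwd
Round 5: pos1(id77) recv 87: fwd
Round 6: pos2(id87) recv 87: ELECTED

Answer: 82,87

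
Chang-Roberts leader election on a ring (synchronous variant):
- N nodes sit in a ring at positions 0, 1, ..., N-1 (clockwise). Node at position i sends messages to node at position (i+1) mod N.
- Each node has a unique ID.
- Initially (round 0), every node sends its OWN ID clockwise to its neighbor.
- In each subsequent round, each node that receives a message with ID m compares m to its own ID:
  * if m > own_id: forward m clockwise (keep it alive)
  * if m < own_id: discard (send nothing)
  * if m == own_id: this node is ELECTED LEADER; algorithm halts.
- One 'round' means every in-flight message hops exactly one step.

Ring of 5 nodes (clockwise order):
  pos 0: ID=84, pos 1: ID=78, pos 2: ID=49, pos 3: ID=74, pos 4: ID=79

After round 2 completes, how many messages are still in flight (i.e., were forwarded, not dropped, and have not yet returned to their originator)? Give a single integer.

Round 1: pos1(id78) recv 84: fwd; pos2(id49) recv 78: fwd; pos3(id74) recv 49: drop; pos4(id79) recv 74: drop; pos0(id84) recv 79: drop
Round 2: pos2(id49) recv 84: fwd; pos3(id74) recv 78: fwd
After round 2: 2 messages still in flight

Answer: 2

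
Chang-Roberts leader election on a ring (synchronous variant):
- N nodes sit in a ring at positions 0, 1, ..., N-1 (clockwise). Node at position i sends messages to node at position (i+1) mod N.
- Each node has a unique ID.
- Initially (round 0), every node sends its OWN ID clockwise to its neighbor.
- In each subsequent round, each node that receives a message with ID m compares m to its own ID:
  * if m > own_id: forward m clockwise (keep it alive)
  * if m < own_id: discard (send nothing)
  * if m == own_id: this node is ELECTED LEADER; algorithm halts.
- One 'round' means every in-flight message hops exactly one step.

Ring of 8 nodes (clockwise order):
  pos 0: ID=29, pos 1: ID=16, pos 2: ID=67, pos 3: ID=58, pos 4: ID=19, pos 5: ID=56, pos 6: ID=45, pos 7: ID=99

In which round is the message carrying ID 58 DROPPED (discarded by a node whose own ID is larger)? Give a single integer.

Answer: 4

Derivation:
Round 1: pos1(id16) recv 29: fwd; pos2(id67) recv 16: drop; pos3(id58) recv 67: fwd; pos4(id19) recv 58: fwd; pos5(id56) recv 19: drop; pos6(id45) recv 56: fwd; pos7(id99) recv 45: drop; pos0(id29) recv 99: fwd
Round 2: pos2(id67) recv 29: drop; pos4(id19) recv 67: fwd; pos5(id56) recv 58: fwd; pos7(id99) recv 56: drop; pos1(id16) recv 99: fwd
Round 3: pos5(id56) recv 67: fwd; pos6(id45) recv 58: fwd; pos2(id67) recv 99: fwd
Round 4: pos6(id45) recv 67: fwd; pos7(id99) recv 58: drop; pos3(id58) recv 99: fwd
Round 5: pos7(id99) recv 67: drop; pos4(id19) recv 99: fwd
Round 6: pos5(id56) recv 99: fwd
Round 7: pos6(id45) recv 99: fwd
Round 8: pos7(id99) recv 99: ELECTED
Message ID 58 originates at pos 3; dropped at pos 7 in round 4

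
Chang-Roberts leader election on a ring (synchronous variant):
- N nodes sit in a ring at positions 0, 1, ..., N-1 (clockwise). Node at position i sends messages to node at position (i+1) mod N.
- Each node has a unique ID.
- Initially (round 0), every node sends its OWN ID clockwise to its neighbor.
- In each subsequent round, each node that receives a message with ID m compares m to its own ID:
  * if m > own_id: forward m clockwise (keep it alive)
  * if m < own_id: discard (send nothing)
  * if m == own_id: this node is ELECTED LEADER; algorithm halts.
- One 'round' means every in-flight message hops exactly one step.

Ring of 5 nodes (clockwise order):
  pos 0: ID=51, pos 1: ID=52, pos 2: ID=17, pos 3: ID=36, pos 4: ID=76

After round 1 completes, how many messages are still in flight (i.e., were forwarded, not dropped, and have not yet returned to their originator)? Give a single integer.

Round 1: pos1(id52) recv 51: drop; pos2(id17) recv 52: fwd; pos3(id36) recv 17: drop; pos4(id76) recv 36: drop; pos0(id51) recv 76: fwd
After round 1: 2 messages still in flight

Answer: 2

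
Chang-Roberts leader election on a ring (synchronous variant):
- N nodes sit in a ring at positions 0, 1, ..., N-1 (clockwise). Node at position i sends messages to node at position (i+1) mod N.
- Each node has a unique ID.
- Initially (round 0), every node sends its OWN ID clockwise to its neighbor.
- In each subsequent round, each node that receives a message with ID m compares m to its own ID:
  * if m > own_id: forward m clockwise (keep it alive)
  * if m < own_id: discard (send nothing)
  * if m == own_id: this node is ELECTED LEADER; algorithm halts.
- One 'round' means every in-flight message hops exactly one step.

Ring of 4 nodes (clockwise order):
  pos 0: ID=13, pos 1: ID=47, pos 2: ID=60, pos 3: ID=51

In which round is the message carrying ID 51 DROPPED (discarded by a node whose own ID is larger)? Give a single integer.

Answer: 3

Derivation:
Round 1: pos1(id47) recv 13: drop; pos2(id60) recv 47: drop; pos3(id51) recv 60: fwd; pos0(id13) recv 51: fwd
Round 2: pos0(id13) recv 60: fwd; pos1(id47) recv 51: fwd
Round 3: pos1(id47) recv 60: fwd; pos2(id60) recv 51: drop
Round 4: pos2(id60) recv 60: ELECTED
Message ID 51 originates at pos 3; dropped at pos 2 in round 3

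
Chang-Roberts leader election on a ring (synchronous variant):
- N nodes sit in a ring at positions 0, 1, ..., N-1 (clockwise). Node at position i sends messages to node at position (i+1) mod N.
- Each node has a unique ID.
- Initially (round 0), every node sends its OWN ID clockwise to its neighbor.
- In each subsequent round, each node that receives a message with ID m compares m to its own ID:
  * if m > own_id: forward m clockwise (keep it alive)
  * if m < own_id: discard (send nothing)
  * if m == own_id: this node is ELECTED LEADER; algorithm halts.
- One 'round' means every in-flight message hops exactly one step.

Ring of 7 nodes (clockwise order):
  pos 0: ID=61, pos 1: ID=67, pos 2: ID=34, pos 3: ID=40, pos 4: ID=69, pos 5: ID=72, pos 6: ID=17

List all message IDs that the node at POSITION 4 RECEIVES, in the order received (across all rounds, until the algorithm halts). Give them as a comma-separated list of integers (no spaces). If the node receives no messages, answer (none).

Answer: 40,67,72

Derivation:
Round 1: pos1(id67) recv 61: drop; pos2(id34) recv 67: fwd; pos3(id40) recv 34: drop; pos4(id69) recv 40: drop; pos5(id72) recv 69: drop; pos6(id17) recv 72: fwd; pos0(id61) recv 17: drop
Round 2: pos3(id40) recv 67: fwd; pos0(id61) recv 72: fwd
Round 3: pos4(id69) recv 67: drop; pos1(id67) recv 72: fwd
Round 4: pos2(id34) recv 72: fwd
Round 5: pos3(id40) recv 72: fwd
Round 6: pos4(id69) recv 72: fwd
Round 7: pos5(id72) recv 72: ELECTED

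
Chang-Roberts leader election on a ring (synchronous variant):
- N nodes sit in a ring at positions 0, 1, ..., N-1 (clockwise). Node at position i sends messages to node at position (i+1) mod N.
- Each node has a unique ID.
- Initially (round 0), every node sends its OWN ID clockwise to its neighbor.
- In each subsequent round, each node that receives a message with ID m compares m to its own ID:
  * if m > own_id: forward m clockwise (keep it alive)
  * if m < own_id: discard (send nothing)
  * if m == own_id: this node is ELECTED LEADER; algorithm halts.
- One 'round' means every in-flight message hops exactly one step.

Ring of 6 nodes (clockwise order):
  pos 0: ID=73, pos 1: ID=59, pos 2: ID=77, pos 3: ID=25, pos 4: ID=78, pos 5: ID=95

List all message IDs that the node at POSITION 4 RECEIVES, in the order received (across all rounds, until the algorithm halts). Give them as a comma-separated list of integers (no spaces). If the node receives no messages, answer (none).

Answer: 25,77,95

Derivation:
Round 1: pos1(id59) recv 73: fwd; pos2(id77) recv 59: drop; pos3(id25) recv 77: fwd; pos4(id78) recv 25: drop; pos5(id95) recv 78: drop; pos0(id73) recv 95: fwd
Round 2: pos2(id77) recv 73: drop; pos4(id78) recv 77: drop; pos1(id59) recv 95: fwd
Round 3: pos2(id77) recv 95: fwd
Round 4: pos3(id25) recv 95: fwd
Round 5: pos4(id78) recv 95: fwd
Round 6: pos5(id95) recv 95: ELECTED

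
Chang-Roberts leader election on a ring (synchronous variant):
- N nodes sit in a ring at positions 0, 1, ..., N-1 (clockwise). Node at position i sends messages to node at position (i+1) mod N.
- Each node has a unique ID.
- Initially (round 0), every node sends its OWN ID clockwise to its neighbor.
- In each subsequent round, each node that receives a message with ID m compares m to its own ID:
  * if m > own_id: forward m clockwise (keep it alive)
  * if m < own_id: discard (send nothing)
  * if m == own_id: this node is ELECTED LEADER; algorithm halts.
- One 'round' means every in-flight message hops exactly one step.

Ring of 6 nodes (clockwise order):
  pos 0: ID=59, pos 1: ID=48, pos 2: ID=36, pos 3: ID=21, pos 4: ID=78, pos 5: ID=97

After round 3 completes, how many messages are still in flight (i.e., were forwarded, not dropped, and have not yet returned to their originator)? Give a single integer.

Answer: 2

Derivation:
Round 1: pos1(id48) recv 59: fwd; pos2(id36) recv 48: fwd; pos3(id21) recv 36: fwd; pos4(id78) recv 21: drop; pos5(id97) recv 78: drop; pos0(id59) recv 97: fwd
Round 2: pos2(id36) recv 59: fwd; pos3(id21) recv 48: fwd; pos4(id78) recv 36: drop; pos1(id48) recv 97: fwd
Round 3: pos3(id21) recv 59: fwd; pos4(id78) recv 48: drop; pos2(id36) recv 97: fwd
After round 3: 2 messages still in flight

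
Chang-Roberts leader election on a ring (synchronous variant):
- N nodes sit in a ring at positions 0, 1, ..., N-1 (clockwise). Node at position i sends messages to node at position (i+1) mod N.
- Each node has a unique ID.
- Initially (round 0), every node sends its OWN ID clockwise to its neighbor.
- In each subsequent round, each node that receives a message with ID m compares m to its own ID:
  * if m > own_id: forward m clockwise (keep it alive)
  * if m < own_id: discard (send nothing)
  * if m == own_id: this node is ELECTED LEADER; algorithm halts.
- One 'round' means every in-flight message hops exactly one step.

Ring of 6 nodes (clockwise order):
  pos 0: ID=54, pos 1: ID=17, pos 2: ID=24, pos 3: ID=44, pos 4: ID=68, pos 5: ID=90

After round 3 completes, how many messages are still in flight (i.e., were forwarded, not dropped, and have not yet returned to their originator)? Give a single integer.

Answer: 2

Derivation:
Round 1: pos1(id17) recv 54: fwd; pos2(id24) recv 17: drop; pos3(id44) recv 24: drop; pos4(id68) recv 44: drop; pos5(id90) recv 68: drop; pos0(id54) recv 90: fwd
Round 2: pos2(id24) recv 54: fwd; pos1(id17) recv 90: fwd
Round 3: pos3(id44) recv 54: fwd; pos2(id24) recv 90: fwd
After round 3: 2 messages still in flight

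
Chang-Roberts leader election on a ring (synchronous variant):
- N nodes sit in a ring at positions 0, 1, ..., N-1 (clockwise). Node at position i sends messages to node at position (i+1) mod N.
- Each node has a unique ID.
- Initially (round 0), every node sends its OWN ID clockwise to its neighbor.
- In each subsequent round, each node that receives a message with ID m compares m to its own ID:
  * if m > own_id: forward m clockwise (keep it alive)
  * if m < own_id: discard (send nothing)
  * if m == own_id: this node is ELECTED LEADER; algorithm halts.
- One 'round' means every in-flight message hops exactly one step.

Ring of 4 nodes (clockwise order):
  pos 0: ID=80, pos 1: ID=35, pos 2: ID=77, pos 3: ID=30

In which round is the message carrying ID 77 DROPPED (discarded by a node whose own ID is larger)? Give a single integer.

Round 1: pos1(id35) recv 80: fwd; pos2(id77) recv 35: drop; pos3(id30) recv 77: fwd; pos0(id80) recv 30: drop
Round 2: pos2(id77) recv 80: fwd; pos0(id80) recv 77: drop
Round 3: pos3(id30) recv 80: fwd
Round 4: pos0(id80) recv 80: ELECTED
Message ID 77 originates at pos 2; dropped at pos 0 in round 2

Answer: 2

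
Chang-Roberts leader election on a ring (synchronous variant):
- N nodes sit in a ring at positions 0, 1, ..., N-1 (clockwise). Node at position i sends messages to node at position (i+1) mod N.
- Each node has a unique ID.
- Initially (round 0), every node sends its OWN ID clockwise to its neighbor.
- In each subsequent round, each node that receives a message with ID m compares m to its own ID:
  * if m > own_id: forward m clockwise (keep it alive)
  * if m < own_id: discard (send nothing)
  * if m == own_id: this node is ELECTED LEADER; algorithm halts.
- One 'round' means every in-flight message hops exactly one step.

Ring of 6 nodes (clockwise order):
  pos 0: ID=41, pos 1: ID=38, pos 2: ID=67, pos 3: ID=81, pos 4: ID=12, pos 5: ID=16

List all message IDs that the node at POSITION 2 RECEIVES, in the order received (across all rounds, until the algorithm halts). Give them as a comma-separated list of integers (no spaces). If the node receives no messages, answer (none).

Answer: 38,41,81

Derivation:
Round 1: pos1(id38) recv 41: fwd; pos2(id67) recv 38: drop; pos3(id81) recv 67: drop; pos4(id12) recv 81: fwd; pos5(id16) recv 12: drop; pos0(id41) recv 16: drop
Round 2: pos2(id67) recv 41: drop; pos5(id16) recv 81: fwd
Round 3: pos0(id41) recv 81: fwd
Round 4: pos1(id38) recv 81: fwd
Round 5: pos2(id67) recv 81: fwd
Round 6: pos3(id81) recv 81: ELECTED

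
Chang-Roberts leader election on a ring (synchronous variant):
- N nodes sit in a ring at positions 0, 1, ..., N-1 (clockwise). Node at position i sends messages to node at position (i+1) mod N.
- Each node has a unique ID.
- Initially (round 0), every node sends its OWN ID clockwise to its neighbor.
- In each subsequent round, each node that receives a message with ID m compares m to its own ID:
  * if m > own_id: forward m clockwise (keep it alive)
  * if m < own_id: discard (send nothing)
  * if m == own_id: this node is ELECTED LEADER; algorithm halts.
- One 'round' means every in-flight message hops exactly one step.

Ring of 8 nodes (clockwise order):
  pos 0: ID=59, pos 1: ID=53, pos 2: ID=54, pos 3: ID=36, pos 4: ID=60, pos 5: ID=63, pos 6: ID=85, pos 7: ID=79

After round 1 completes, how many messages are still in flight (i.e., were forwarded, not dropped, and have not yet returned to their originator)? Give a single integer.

Answer: 4

Derivation:
Round 1: pos1(id53) recv 59: fwd; pos2(id54) recv 53: drop; pos3(id36) recv 54: fwd; pos4(id60) recv 36: drop; pos5(id63) recv 60: drop; pos6(id85) recv 63: drop; pos7(id79) recv 85: fwd; pos0(id59) recv 79: fwd
After round 1: 4 messages still in flight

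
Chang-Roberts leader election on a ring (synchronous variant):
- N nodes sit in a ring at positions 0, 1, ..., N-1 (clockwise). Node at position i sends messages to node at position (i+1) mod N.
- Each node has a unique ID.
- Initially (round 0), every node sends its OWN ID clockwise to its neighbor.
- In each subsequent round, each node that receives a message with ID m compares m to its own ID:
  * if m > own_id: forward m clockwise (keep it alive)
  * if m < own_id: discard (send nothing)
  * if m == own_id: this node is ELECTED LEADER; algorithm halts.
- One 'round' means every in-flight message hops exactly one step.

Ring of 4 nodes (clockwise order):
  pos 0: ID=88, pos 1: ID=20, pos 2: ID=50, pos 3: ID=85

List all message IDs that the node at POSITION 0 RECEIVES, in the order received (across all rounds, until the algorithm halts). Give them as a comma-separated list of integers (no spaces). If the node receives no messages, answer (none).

Answer: 85,88

Derivation:
Round 1: pos1(id20) recv 88: fwd; pos2(id50) recv 20: drop; pos3(id85) recv 50: drop; pos0(id88) recv 85: drop
Round 2: pos2(id50) recv 88: fwd
Round 3: pos3(id85) recv 88: fwd
Round 4: pos0(id88) recv 88: ELECTED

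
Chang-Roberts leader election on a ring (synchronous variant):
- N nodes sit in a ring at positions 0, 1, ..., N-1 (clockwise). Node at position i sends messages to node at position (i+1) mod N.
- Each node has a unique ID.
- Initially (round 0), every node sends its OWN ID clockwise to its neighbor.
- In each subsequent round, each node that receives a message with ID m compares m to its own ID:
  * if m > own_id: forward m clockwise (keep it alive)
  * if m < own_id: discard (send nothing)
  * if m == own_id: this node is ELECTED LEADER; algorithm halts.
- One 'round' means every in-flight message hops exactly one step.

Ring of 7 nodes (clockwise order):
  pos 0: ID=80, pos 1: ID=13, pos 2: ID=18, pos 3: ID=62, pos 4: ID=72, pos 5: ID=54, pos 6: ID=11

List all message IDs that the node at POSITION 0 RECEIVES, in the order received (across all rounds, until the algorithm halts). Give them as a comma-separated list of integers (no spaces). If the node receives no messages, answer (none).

Answer: 11,54,72,80

Derivation:
Round 1: pos1(id13) recv 80: fwd; pos2(id18) recv 13: drop; pos3(id62) recv 18: drop; pos4(id72) recv 62: drop; pos5(id54) recv 72: fwd; pos6(id11) recv 54: fwd; pos0(id80) recv 11: drop
Round 2: pos2(id18) recv 80: fwd; pos6(id11) recv 72: fwd; pos0(id80) recv 54: drop
Round 3: pos3(id62) recv 80: fwd; pos0(id80) recv 72: drop
Round 4: pos4(id72) recv 80: fwd
Round 5: pos5(id54) recv 80: fwd
Round 6: pos6(id11) recv 80: fwd
Round 7: pos0(id80) recv 80: ELECTED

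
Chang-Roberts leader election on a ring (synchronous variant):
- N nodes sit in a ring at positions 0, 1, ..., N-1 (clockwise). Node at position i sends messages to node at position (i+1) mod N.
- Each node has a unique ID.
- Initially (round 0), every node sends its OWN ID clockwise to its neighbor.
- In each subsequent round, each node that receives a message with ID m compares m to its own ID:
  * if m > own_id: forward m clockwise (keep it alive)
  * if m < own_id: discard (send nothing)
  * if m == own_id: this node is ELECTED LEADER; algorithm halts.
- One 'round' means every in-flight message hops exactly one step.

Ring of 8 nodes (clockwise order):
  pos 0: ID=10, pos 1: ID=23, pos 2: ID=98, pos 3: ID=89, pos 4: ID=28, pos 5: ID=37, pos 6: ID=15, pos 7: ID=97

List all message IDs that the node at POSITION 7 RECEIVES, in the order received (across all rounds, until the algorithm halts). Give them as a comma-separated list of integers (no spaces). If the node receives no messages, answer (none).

Round 1: pos1(id23) recv 10: drop; pos2(id98) recv 23: drop; pos3(id89) recv 98: fwd; pos4(id28) recv 89: fwd; pos5(id37) recv 28: drop; pos6(id15) recv 37: fwd; pos7(id97) recv 15: drop; pos0(id10) recv 97: fwd
Round 2: pos4(id28) recv 98: fwd; pos5(id37) recv 89: fwd; pos7(id97) recv 37: drop; pos1(id23) recv 97: fwd
Round 3: pos5(id37) recv 98: fwd; pos6(id15) recv 89: fwd; pos2(id98) recv 97: drop
Round 4: pos6(id15) recv 98: fwd; pos7(id97) recv 89: drop
Round 5: pos7(id97) recv 98: fwd
Round 6: pos0(id10) recv 98: fwd
Round 7: pos1(id23) recv 98: fwd
Round 8: pos2(id98) recv 98: ELECTED

Answer: 15,37,89,98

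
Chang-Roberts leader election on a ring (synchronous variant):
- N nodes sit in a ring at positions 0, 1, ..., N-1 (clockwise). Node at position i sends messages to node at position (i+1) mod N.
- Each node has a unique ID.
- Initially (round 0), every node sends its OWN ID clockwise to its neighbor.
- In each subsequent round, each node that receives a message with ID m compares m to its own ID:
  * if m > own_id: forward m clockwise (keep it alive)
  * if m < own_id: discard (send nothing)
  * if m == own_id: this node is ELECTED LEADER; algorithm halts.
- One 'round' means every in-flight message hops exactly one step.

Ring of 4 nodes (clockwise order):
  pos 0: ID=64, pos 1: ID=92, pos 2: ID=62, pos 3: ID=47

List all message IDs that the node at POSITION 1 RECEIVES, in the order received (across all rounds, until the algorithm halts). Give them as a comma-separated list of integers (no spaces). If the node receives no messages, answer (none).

Round 1: pos1(id92) recv 64: drop; pos2(id62) recv 92: fwd; pos3(id47) recv 62: fwd; pos0(id64) recv 47: drop
Round 2: pos3(id47) recv 92: fwd; pos0(id64) recv 62: drop
Round 3: pos0(id64) recv 92: fwd
Round 4: pos1(id92) recv 92: ELECTED

Answer: 64,92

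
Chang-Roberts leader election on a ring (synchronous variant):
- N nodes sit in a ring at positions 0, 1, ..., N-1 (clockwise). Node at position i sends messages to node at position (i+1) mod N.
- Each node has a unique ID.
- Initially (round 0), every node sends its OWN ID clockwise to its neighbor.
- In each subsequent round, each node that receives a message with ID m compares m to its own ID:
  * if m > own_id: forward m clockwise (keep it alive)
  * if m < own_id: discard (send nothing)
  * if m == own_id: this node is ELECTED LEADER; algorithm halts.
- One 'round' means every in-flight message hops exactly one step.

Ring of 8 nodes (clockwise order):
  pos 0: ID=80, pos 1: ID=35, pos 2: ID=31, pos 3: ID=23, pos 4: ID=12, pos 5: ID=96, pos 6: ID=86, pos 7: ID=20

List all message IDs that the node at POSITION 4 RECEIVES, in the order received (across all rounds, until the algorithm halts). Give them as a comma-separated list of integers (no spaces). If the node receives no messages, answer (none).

Round 1: pos1(id35) recv 80: fwd; pos2(id31) recv 35: fwd; pos3(id23) recv 31: fwd; pos4(id12) recv 23: fwd; pos5(id96) recv 12: drop; pos6(id86) recv 96: fwd; pos7(id20) recv 86: fwd; pos0(id80) recv 20: drop
Round 2: pos2(id31) recv 80: fwd; pos3(id23) recv 35: fwd; pos4(id12) recv 31: fwd; pos5(id96) recv 23: drop; pos7(id20) recv 96: fwd; pos0(id80) recv 86: fwd
Round 3: pos3(id23) recv 80: fwd; pos4(id12) recv 35: fwd; pos5(id96) recv 31: drop; pos0(id80) recv 96: fwd; pos1(id35) recv 86: fwd
Round 4: pos4(id12) recv 80: fwd; pos5(id96) recv 35: drop; pos1(id35) recv 96: fwd; pos2(id31) recv 86: fwd
Round 5: pos5(id96) recv 80: drop; pos2(id31) recv 96: fwd; pos3(id23) recv 86: fwd
Round 6: pos3(id23) recv 96: fwd; pos4(id12) recv 86: fwd
Round 7: pos4(id12) recv 96: fwd; pos5(id96) recv 86: drop
Round 8: pos5(id96) recv 96: ELECTED

Answer: 23,31,35,80,86,96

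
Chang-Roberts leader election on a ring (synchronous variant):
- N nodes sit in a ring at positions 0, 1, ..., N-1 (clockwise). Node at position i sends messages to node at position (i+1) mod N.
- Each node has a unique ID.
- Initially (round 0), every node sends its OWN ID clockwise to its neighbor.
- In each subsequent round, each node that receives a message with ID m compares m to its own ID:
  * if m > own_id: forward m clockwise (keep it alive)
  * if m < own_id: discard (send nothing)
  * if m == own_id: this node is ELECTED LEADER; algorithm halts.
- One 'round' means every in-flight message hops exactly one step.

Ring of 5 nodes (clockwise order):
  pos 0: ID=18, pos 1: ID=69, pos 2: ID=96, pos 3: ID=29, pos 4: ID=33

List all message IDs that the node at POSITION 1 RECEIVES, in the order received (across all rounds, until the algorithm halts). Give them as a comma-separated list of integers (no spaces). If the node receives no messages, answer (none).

Answer: 18,33,96

Derivation:
Round 1: pos1(id69) recv 18: drop; pos2(id96) recv 69: drop; pos3(id29) recv 96: fwd; pos4(id33) recv 29: drop; pos0(id18) recv 33: fwd
Round 2: pos4(id33) recv 96: fwd; pos1(id69) recv 33: drop
Round 3: pos0(id18) recv 96: fwd
Round 4: pos1(id69) recv 96: fwd
Round 5: pos2(id96) recv 96: ELECTED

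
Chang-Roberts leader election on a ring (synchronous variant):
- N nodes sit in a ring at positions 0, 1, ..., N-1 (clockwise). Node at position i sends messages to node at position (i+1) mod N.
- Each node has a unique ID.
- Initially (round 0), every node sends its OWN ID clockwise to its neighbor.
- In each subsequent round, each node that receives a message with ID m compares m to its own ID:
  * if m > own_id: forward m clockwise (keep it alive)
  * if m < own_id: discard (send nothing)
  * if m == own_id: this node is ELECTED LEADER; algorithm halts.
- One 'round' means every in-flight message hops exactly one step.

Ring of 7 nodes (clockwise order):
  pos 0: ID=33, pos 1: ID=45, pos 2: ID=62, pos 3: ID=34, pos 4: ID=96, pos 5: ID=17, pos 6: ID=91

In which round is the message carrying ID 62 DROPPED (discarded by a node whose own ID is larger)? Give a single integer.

Answer: 2

Derivation:
Round 1: pos1(id45) recv 33: drop; pos2(id62) recv 45: drop; pos3(id34) recv 62: fwd; pos4(id96) recv 34: drop; pos5(id17) recv 96: fwd; pos6(id91) recv 17: drop; pos0(id33) recv 91: fwd
Round 2: pos4(id96) recv 62: drop; pos6(id91) recv 96: fwd; pos1(id45) recv 91: fwd
Round 3: pos0(id33) recv 96: fwd; pos2(id62) recv 91: fwd
Round 4: pos1(id45) recv 96: fwd; pos3(id34) recv 91: fwd
Round 5: pos2(id62) recv 96: fwd; pos4(id96) recv 91: drop
Round 6: pos3(id34) recv 96: fwd
Round 7: pos4(id96) recv 96: ELECTED
Message ID 62 originates at pos 2; dropped at pos 4 in round 2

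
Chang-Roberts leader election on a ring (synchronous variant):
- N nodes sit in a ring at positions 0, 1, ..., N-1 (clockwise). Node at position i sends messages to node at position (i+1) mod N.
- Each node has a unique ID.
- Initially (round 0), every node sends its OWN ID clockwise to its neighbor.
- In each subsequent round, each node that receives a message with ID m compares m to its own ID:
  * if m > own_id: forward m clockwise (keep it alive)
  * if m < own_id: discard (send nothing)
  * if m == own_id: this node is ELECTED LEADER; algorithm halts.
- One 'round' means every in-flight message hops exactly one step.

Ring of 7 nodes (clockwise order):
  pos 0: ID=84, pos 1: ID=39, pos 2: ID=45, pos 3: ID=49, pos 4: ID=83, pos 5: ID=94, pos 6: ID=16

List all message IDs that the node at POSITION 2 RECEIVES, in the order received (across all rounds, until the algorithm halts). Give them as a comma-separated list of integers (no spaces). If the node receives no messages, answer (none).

Answer: 39,84,94

Derivation:
Round 1: pos1(id39) recv 84: fwd; pos2(id45) recv 39: drop; pos3(id49) recv 45: drop; pos4(id83) recv 49: drop; pos5(id94) recv 83: drop; pos6(id16) recv 94: fwd; pos0(id84) recv 16: drop
Round 2: pos2(id45) recv 84: fwd; pos0(id84) recv 94: fwd
Round 3: pos3(id49) recv 84: fwd; pos1(id39) recv 94: fwd
Round 4: pos4(id83) recv 84: fwd; pos2(id45) recv 94: fwd
Round 5: pos5(id94) recv 84: drop; pos3(id49) recv 94: fwd
Round 6: pos4(id83) recv 94: fwd
Round 7: pos5(id94) recv 94: ELECTED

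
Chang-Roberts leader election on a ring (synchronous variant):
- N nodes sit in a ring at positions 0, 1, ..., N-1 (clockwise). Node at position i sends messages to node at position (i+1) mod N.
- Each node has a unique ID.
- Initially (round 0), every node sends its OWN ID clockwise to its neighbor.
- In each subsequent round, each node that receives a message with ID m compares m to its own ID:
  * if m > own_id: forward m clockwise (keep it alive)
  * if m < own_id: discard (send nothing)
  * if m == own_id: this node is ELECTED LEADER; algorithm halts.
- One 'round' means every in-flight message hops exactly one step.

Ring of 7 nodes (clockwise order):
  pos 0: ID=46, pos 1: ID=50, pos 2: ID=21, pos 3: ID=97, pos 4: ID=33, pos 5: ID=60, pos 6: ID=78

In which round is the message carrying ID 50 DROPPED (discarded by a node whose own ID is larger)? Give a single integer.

Round 1: pos1(id50) recv 46: drop; pos2(id21) recv 50: fwd; pos3(id97) recv 21: drop; pos4(id33) recv 97: fwd; pos5(id60) recv 33: drop; pos6(id78) recv 60: drop; pos0(id46) recv 78: fwd
Round 2: pos3(id97) recv 50: drop; pos5(id60) recv 97: fwd; pos1(id50) recv 78: fwd
Round 3: pos6(id78) recv 97: fwd; pos2(id21) recv 78: fwd
Round 4: pos0(id46) recv 97: fwd; pos3(id97) recv 78: drop
Round 5: pos1(id50) recv 97: fwd
Round 6: pos2(id21) recv 97: fwd
Round 7: pos3(id97) recv 97: ELECTED
Message ID 50 originates at pos 1; dropped at pos 3 in round 2

Answer: 2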